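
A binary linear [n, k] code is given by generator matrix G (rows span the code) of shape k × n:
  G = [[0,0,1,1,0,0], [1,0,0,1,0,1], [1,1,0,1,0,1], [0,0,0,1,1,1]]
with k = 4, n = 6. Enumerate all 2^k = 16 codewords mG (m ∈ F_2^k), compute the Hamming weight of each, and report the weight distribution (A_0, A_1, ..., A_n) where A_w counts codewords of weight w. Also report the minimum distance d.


Weight distribution: A_0 = 1, A_1 = 1, A_2 = 2, A_3 = 6, A_4 = 5, A_5 = 1. Minimum distance d = 1.

Enumerate all 2^4 = 16 messages m ∈ F_2^4.
For each, compute codeword c = mG in F_2^6, then tally its weight.
  m = 0000 → c = 000000, weight = 0.
  m = 1000 → c = 001100, weight = 2.
  m = 0100 → c = 100101, weight = 3.
  m = 1100 → c = 101001, weight = 3.
  m = 0010 → c = 110101, weight = 4.
  m = 1010 → c = 111001, weight = 4.
  m = 0110 → c = 010000, weight = 1.
  m = 1110 → c = 011100, weight = 3.
  m = 0001 → c = 000111, weight = 3.
  m = 1001 → c = 001011, weight = 3.
  m = 0101 → c = 100010, weight = 2.
  m = 1101 → c = 101110, weight = 4.
  m = 0011 → c = 110010, weight = 3.
  m = 1011 → c = 111110, weight = 5.
  m = 0111 → c = 010111, weight = 4.
  m = 1111 → c = 011011, weight = 4.
Tally weights:
  weight 0: 1 codewords.
  weight 1: 1 codewords.
  weight 2: 2 codewords.
  weight 3: 6 codewords.
  weight 4: 5 codewords.
  weight 5: 1 codewords.
Minimum distance d = smallest w > 0 with A_w > 0 = 1.
Sanity: Σ A_w = 16 = 2^4 = 16 ✓.


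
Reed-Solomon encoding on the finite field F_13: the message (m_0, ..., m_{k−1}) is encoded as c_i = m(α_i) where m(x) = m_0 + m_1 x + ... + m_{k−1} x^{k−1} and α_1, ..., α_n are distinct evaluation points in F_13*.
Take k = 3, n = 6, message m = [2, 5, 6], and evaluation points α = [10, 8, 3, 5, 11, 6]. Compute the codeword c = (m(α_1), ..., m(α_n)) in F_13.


c = [2, 10, 6, 8, 3, 1]

Message polynomial: m(x) = 2 + 5·x + 6·x^2 (mod 13).
For each evaluation point α_i, compute m(α_i) mod 13:
  α_1 = 10: Horner steps 6 → 0 → 2, so m(10) = 2.
  α_2 = 8: Horner steps 6 → 1 → 10, so m(8) = 10.
  α_3 = 3: Horner steps 6 → 10 → 6, so m(3) = 6.
  α_4 = 5: Horner steps 6 → 9 → 8, so m(5) = 8.
  α_5 = 11: Horner steps 6 → 6 → 3, so m(11) = 3.
  α_6 = 6: Horner steps 6 → 2 → 1, so m(6) = 1.
Codeword c = [2, 10, 6, 8, 3, 1] ∈ F_13^6.


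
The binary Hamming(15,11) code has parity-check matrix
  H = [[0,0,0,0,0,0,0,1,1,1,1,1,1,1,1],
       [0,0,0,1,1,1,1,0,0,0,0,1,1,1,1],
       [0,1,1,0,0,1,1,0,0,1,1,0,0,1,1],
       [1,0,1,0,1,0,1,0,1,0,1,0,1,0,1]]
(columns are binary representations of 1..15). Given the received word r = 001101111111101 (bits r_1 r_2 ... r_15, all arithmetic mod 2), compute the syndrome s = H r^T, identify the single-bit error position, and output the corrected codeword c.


s = (1, 0, 0, 0)^T, error position = 8, corrected codeword c = 001101101111101

Compute s = H r^T mod 2 one row at a time:
  s_1 = 1 + 1 + 1 + 1 + 1 + 1 + 0 + 1 = 7 ≡ 1 (mod 2).
  s_2 = 1 + 0 + 1 + 1 + 1 + 1 + 0 + 1 = 6 ≡ 0 (mod 2).
  s_3 = 0 + 1 + 1 + 1 + 1 + 1 + 0 + 1 = 6 ≡ 0 (mod 2).
  s_4 = 0 + 1 + 0 + 1 + 1 + 1 + 1 + 1 = 6 ≡ 0 (mod 2).
s = (1, 0, 0, 0)^T — this equals column 8 of H (binary 1000), so error is at position 8.
Correct: flip bit 8 of r = 001101111111101 to get c = 001101101111101.


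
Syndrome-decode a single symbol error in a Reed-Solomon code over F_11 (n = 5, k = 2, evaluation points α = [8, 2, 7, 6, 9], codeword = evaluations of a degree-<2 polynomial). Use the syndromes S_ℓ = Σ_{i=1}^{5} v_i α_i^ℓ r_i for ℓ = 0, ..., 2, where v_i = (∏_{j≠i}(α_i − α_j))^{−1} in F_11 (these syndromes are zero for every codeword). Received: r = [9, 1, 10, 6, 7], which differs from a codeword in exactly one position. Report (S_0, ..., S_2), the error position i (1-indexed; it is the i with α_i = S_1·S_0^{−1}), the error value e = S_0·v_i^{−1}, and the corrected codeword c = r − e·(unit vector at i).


S = (5, 7, 1), error at position 1, error magnitude e = 6, c = [3, 1, 10, 6, 7].

Step 1: column multipliers v_i = (∏_{j≠i}(α_i − α_j))^{−1} mod 11.
  i = 1 (α = 8): (8−2)(8−7)(8−6)(8−9) = 6·1·2·(−1) = −12 ≡ 10, so v_1 = 10^{−1} = 10 (mod 11).
  i = 2 (α = 2): (2−8)(2−7)(2−6)(2−9) = (−6)·(−5)·(−4)·(−7) = 840 ≡ 4, so v_2 = 4^{−1} = 3 (mod 11).
  i = 3 (α = 7): (7−8)(7−2)(7−6)(7−9) = (−1)·5·1·(−2) = 10 ≡ 10, so v_3 = 10^{−1} = 10 (mod 11).
  i = 4 (α = 6): (6−8)(6−2)(6−7)(6−9) = (−2)·4·(−1)·(−3) = −24 ≡ 9, so v_4 = 9^{−1} = 5 (mod 11).
  i = 5 (α = 9): (9−8)(9−2)(9−7)(9−6) = 1·7·2·3 = 42 ≡ 9, so v_5 = 9^{−1} = 5 (mod 11).
  v = [10, 3, 10, 5, 5].
Step 2: syndromes of r = [9, 1, 10, 6, 7] (all sums mod 11).
  S_0 = Σ v_i r_i = 10·9 + 3·1 + 10·10 + 5·6 + 5·7 = 258 ≡ 5.
  S_1 = Σ v_i α_i r_i = 10·8·9 + 3·2·1 + 10·7·10 + 5·6·6 + 5·9·7 = 1921 ≡ 7.
  α_i^2 mod 11 = [9, 4, 5, 3, 4].
  S_2 = Σ v_i α_i^2 r_i = 10·9·9 + 3·4·1 + 10·5·10 + 5·3·6 + 5·4·7 = 1552 ≡ 1.
  S = (5, 7, 1) ≠ 0, so r is not a codeword (an error is present).
Step 3: locate the error. For a single error e at position i, S_ℓ = v_i·e·α_i^ℓ, so α_err = S_1/S_0.
  S_0^{−1} = 5^{−1} = 9 (mod 11), so α_err = 7·9 = 63 ≡ 8 = α_1. Error position i = 1.
  Consistency check: S_2/S_1 = 1·8 = 8 ≡ 8 = α_err ✓ (single-error assumption holds).
Step 4: error magnitude e = S_0/v_1 = S_0·∏_{j≠1}(α_1 − α_j) = 5·10 = 50 ≡ 6 (mod 11).
Step 5: correct position 1: c_1 = r_1 − e = 9 − 6 ≡ 3 (mod 11). Hence c = [3, 1, 10, 6, 7].
  Check: interpolating c through the α_i gives m(x) = 4 + 4·x (degree < 2) with m(α_i) = c_i for every i, so c is indeed a codeword.


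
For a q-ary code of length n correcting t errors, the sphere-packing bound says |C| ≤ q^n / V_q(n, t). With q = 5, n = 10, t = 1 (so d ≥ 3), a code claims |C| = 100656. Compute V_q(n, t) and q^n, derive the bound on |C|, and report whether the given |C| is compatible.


V_q(n, t) = 41, q^n = 9765625, Hamming bound = 238185, |C| = 100656 ≤ bound (satisfied).

Step 1: Compute V_q(n, t) = Σ_{j=0}^1 C(n, j) (q−1)^j.
  j = 0: C(10,0)·(4)^0 = 1·1 = 1.
  j = 1: C(10,1)·(4)^1 = 10·4 = 40.
  V_q(n, t) = 1 + 40 = 41.
Step 2: q^n = 5^10 = 9765625.
Step 3: Hamming bound ⌊q^n / V_q(n,t)⌋ = ⌊9765625/41⌋ = 238185.
Step 4: Compare |C| = 100656 to 238185: satisfied.
The claimed |C| lies below the Hamming bound.


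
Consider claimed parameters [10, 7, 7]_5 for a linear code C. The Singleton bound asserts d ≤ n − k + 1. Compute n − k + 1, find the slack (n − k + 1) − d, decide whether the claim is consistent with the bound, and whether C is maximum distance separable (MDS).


Singleton RHS = n − k + 1 = 4, slack = -3, bound violated (no such code; not MDS).

Singleton bound: d ≤ n − k + 1.
Here n = 10, k = 7, so n − k + 1 = 4.
Given d = 7, check d ≤ 4: NO.
Slack = (n − k + 1) − d = -3.
The slack is negative: d = 7 exceeds n − k + 1 = 4 by 3, so the Singleton bound is violated and no linear [10, 7, 7]_5 code can exist. In particular it is not MDS (MDS requires d = n − k + 1 exactly).
Description: the claimed parameters are [10, 7, 7]_5; such a code would be impossible (violates the Singleton bound).


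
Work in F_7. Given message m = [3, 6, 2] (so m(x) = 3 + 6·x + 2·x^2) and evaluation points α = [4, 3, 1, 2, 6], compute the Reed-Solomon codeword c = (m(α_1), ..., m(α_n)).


c = [3, 4, 4, 2, 6]

Message polynomial: m(x) = 3 + 6·x + 2·x^2 (mod 7).
For each evaluation point α_i, compute m(α_i) mod 7:
  α_1 = 4: Horner steps 2 → 0 → 3, so m(4) = 3.
  α_2 = 3: Horner steps 2 → 5 → 4, so m(3) = 4.
  α_3 = 1: Horner steps 2 → 1 → 4, so m(1) = 4.
  α_4 = 2: Horner steps 2 → 3 → 2, so m(2) = 2.
  α_5 = 6: Horner steps 2 → 4 → 6, so m(6) = 6.
Codeword c = [3, 4, 4, 2, 6] ∈ F_7^5.


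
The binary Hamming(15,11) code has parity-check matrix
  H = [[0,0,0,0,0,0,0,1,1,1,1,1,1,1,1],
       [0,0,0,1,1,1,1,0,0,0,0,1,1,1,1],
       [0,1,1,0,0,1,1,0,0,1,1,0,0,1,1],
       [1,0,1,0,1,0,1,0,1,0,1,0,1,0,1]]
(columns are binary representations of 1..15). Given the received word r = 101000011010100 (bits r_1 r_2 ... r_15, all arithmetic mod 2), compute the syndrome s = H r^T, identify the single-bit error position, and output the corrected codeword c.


s = (0, 1, 0, 1)^T, error position = 5, corrected codeword c = 101010011010100

Compute s = H r^T mod 2 one row at a time:
  s_1 = 1 + 1 + 0 + 1 + 0 + 1 + 0 + 0 = 4 ≡ 0 (mod 2).
  s_2 = 0 + 0 + 0 + 0 + 0 + 1 + 0 + 0 = 1 ≡ 1 (mod 2).
  s_3 = 0 + 1 + 0 + 0 + 0 + 1 + 0 + 0 = 2 ≡ 0 (mod 2).
  s_4 = 1 + 1 + 0 + 0 + 1 + 1 + 1 + 0 = 5 ≡ 1 (mod 2).
s = (0, 1, 0, 1)^T — this equals column 5 of H (binary 0101), so error is at position 5.
Correct: flip bit 5 of r = 101000011010100 to get c = 101010011010100.


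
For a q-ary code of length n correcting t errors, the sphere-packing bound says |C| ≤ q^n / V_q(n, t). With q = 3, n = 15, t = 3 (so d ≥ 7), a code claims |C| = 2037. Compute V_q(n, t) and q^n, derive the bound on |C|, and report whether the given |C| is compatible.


V_q(n, t) = 4091, q^n = 14348907, Hamming bound = 3507, |C| = 2037 ≤ bound (satisfied).

Step 1: Compute V_q(n, t) = Σ_{j=0}^3 C(n, j) (q−1)^j.
  j = 0: C(15,0)·(2)^0 = 1·1 = 1.
  j = 1: C(15,1)·(2)^1 = 15·2 = 30.
  j = 2: C(15,2)·(2)^2 = 105·4 = 420.
  j = 3: C(15,3)·(2)^3 = 455·8 = 3640.
  V_q(n, t) = 1 + 30 + 420 + 3640 = 4091.
Step 2: q^n = 3^15 = 14348907.
Step 3: Hamming bound ⌊q^n / V_q(n,t)⌋ = ⌊14348907/4091⌋ = 3507.
Step 4: Compare |C| = 2037 to 3507: satisfied.
The claimed |C| lies below the Hamming bound.


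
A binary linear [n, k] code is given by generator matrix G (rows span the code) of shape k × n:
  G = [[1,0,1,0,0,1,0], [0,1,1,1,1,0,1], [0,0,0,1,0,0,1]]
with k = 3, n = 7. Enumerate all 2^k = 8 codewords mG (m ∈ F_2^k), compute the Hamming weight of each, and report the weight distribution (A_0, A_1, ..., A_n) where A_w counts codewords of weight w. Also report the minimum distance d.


Weight distribution: A_0 = 1, A_2 = 1, A_3 = 2, A_4 = 1, A_5 = 2, A_6 = 1. Minimum distance d = 2.

Enumerate all 2^3 = 8 messages m ∈ F_2^3.
For each, compute codeword c = mG in F_2^7, then tally its weight.
  m = 000 → c = 0000000, weight = 0.
  m = 100 → c = 1010010, weight = 3.
  m = 010 → c = 0111101, weight = 5.
  m = 110 → c = 1101111, weight = 6.
  m = 001 → c = 0001001, weight = 2.
  m = 101 → c = 1011011, weight = 5.
  m = 011 → c = 0110100, weight = 3.
  m = 111 → c = 1100110, weight = 4.
Tally weights:
  weight 0: 1 codewords.
  weight 2: 1 codewords.
  weight 3: 2 codewords.
  weight 4: 1 codewords.
  weight 5: 2 codewords.
  weight 6: 1 codewords.
Minimum distance d = smallest w > 0 with A_w > 0 = 2.
Sanity: Σ A_w = 8 = 2^3 = 8 ✓.


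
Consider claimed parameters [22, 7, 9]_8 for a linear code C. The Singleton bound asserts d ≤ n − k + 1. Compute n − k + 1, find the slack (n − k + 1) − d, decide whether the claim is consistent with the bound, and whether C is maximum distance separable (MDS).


Singleton RHS = n − k + 1 = 16, slack = 7, bound satisfied, not MDS.

Singleton bound: d ≤ n − k + 1.
Here n = 22, k = 7, so n − k + 1 = 16.
Given d = 9, check d ≤ 16: YES.
Slack = (n − k + 1) − d = 7.
The code is NOT MDS (slack = 7 > 0).
Description: the claimed parameters are [22, 7, 9]_8; such a code would be non-MDS.


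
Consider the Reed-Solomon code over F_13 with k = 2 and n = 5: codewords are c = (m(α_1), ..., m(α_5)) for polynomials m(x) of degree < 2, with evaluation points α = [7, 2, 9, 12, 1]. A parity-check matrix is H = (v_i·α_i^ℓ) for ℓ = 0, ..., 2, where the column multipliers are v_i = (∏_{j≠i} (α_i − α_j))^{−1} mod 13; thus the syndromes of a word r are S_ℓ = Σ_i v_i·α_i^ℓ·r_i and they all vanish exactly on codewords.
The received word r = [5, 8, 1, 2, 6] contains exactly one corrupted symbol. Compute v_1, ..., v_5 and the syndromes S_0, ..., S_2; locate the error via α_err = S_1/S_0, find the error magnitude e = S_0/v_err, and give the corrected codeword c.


S = (9, 3, 1), error at position 3, error magnitude e = 5, c = [5, 8, 9, 2, 6].

Step 1: column multipliers v_i = (∏_{j≠i}(α_i − α_j))^{−1} mod 13.
  i = 1 (α = 7): (7−2)(7−9)(7−12)(7−1) = 5·(−2)·(−5)·6 = 300 ≡ 1, so v_1 = 1^{−1} = 1 (mod 13).
  i = 2 (α = 2): (2−7)(2−9)(2−12)(2−1) = (−5)·(−7)·(−10)·1 = −350 ≡ 1, so v_2 = 1^{−1} = 1 (mod 13).
  i = 3 (α = 9): (9−7)(9−2)(9−12)(9−1) = 2·7·(−3)·8 = −336 ≡ 2, so v_3 = 2^{−1} = 7 (mod 13).
  i = 4 (α = 12): (12−7)(12−2)(12−9)(12−1) = 5·10·3·11 = 1650 ≡ 12, so v_4 = 12^{−1} = 12 (mod 13).
  i = 5 (α = 1): (1−7)(1−2)(1−9)(1−12) = (−6)·(−1)·(−8)·(−11) = 528 ≡ 8, so v_5 = 8^{−1} = 5 (mod 13).
  v = [1, 1, 7, 12, 5].
Step 2: syndromes of r = [5, 8, 1, 2, 6] (all sums mod 13).
  S_0 = Σ v_i r_i = 1·5 + 1·8 + 7·1 + 12·2 + 5·6 = 74 ≡ 9.
  S_1 = Σ v_i α_i r_i = 1·7·5 + 1·2·8 + 7·9·1 + 12·12·2 + 5·1·6 = 432 ≡ 3.
  α_i^2 mod 13 = [10, 4, 3, 1, 1].
  S_2 = Σ v_i α_i^2 r_i = 1·10·5 + 1·4·8 + 7·3·1 + 12·1·2 + 5·1·6 = 157 ≡ 1.
  S = (9, 3, 1) ≠ 0, so r is not a codeword (an error is present).
Step 3: locate the error. For a single error e at position i, S_ℓ = v_i·e·α_i^ℓ, so α_err = S_1/S_0.
  S_0^{−1} = 9^{−1} = 3 (mod 13), so α_err = 3·3 = 9 ≡ 9 = α_3. Error position i = 3.
  Consistency check: S_2/S_1 = 1·9 = 9 ≡ 9 = α_err ✓ (single-error assumption holds).
Step 4: error magnitude e = S_0/v_3 = S_0·∏_{j≠3}(α_3 − α_j) = 9·2 = 18 ≡ 5 (mod 13).
Step 5: correct position 3: c_3 = r_3 − e = 1 − 5 ≡ 9 (mod 13). Hence c = [5, 8, 9, 2, 6].
  Check: interpolating c through the α_i gives m(x) = 4 + 2·x (degree < 2) with m(α_i) = c_i for every i, so c is indeed a codeword.


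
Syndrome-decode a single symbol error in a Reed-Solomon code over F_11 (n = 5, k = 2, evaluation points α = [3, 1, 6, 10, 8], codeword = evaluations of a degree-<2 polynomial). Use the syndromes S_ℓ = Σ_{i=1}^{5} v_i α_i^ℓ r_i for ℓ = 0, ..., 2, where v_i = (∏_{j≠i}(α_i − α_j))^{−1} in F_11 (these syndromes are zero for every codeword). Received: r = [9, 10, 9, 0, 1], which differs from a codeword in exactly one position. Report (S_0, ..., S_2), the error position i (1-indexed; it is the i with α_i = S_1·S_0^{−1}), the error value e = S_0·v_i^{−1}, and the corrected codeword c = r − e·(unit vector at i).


S = (4, 2, 1), error at position 3, error magnitude e = 7, c = [9, 10, 2, 0, 1].

Step 1: column multipliers v_i = (∏_{j≠i}(α_i − α_j))^{−1} mod 11.
  i = 1 (α = 3): (3−1)(3−6)(3−10)(3−8) = 2·(−3)·(−7)·(−5) = −210 ≡ 10, so v_1 = 10^{−1} = 10 (mod 11).
  i = 2 (α = 1): (1−3)(1−6)(1−10)(1−8) = (−2)·(−5)·(−9)·(−7) = 630 ≡ 3, so v_2 = 3^{−1} = 4 (mod 11).
  i = 3 (α = 6): (6−3)(6−1)(6−10)(6−8) = 3·5·(−4)·(−2) = 120 ≡ 10, so v_3 = 10^{−1} = 10 (mod 11).
  i = 4 (α = 10): (10−3)(10−1)(10−6)(10−8) = 7·9·4·2 = 504 ≡ 9, so v_4 = 9^{−1} = 5 (mod 11).
  i = 5 (α = 8): (8−3)(8−1)(8−6)(8−10) = 5·7·2·(−2) = −140 ≡ 3, so v_5 = 3^{−1} = 4 (mod 11).
  v = [10, 4, 10, 5, 4].
Step 2: syndromes of r = [9, 10, 9, 0, 1] (all sums mod 11).
  S_0 = Σ v_i r_i = 10·9 + 4·10 + 10·9 + 5·0 + 4·1 = 224 ≡ 4.
  S_1 = Σ v_i α_i r_i = 10·3·9 + 4·1·10 + 10·6·9 + 5·10·0 + 4·8·1 = 882 ≡ 2.
  α_i^2 mod 11 = [9, 1, 3, 1, 9].
  S_2 = Σ v_i α_i^2 r_i = 10·9·9 + 4·1·10 + 10·3·9 + 5·1·0 + 4·9·1 = 1156 ≡ 1.
  S = (4, 2, 1) ≠ 0, so r is not a codeword (an error is present).
Step 3: locate the error. For a single error e at position i, S_ℓ = v_i·e·α_i^ℓ, so α_err = S_1/S_0.
  S_0^{−1} = 4^{−1} = 3 (mod 11), so α_err = 2·3 = 6 ≡ 6 = α_3. Error position i = 3.
  Consistency check: S_2/S_1 = 1·6 = 6 ≡ 6 = α_err ✓ (single-error assumption holds).
Step 4: error magnitude e = S_0/v_3 = S_0·∏_{j≠3}(α_3 − α_j) = 4·10 = 40 ≡ 7 (mod 11).
Step 5: correct position 3: c_3 = r_3 − e = 9 − 7 ≡ 2 (mod 11). Hence c = [9, 10, 2, 0, 1].
  Check: interpolating c through the α_i gives m(x) = 5 + 5·x (degree < 2) with m(α_i) = c_i for every i, so c is indeed a codeword.


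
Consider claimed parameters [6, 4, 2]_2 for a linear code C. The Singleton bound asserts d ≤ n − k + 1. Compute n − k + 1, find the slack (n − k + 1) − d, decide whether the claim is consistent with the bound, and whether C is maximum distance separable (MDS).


Singleton RHS = n − k + 1 = 3, slack = 1, bound satisfied, not MDS.

Singleton bound: d ≤ n − k + 1.
Here n = 6, k = 4, so n − k + 1 = 3.
Given d = 2, check d ≤ 3: YES.
Slack = (n − k + 1) − d = 1.
The code is NOT MDS (slack = 1 > 0).
Description: the claimed parameters are [6, 4, 2]_2; such a code would be non-MDS.


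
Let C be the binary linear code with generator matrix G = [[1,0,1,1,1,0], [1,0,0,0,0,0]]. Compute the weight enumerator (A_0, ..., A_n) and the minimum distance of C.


Weight distribution: A_0 = 1, A_1 = 1, A_3 = 1, A_4 = 1. Minimum distance d = 1.

Enumerate all 2^2 = 4 messages m ∈ F_2^2.
For each, compute codeword c = mG in F_2^6, then tally its weight.
  m = 00 → c = 000000, weight = 0.
  m = 10 → c = 101110, weight = 4.
  m = 01 → c = 100000, weight = 1.
  m = 11 → c = 001110, weight = 3.
Tally weights:
  weight 0: 1 codewords.
  weight 1: 1 codewords.
  weight 3: 1 codewords.
  weight 4: 1 codewords.
Minimum distance d = smallest w > 0 with A_w > 0 = 1.
Sanity: Σ A_w = 4 = 2^2 = 4 ✓.


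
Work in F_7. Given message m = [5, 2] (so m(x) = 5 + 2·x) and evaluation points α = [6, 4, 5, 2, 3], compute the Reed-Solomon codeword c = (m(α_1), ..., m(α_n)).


c = [3, 6, 1, 2, 4]

Message polynomial: m(x) = 5 + 2·x (mod 7).
For each evaluation point α_i, compute m(α_i) mod 7:
  α_1 = 6: Horner steps 2 → 3, so m(6) = 3.
  α_2 = 4: Horner steps 2 → 6, so m(4) = 6.
  α_3 = 5: Horner steps 2 → 1, so m(5) = 1.
  α_4 = 2: Horner steps 2 → 2, so m(2) = 2.
  α_5 = 3: Horner steps 2 → 4, so m(3) = 4.
Codeword c = [3, 6, 1, 2, 4] ∈ F_7^5.


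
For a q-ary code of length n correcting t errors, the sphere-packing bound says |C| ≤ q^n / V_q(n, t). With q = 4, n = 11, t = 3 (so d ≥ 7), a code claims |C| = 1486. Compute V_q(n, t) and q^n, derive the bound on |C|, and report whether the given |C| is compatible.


V_q(n, t) = 4984, q^n = 4194304, Hamming bound = 841, |C| = 1486 > bound (violated).

Step 1: Compute V_q(n, t) = Σ_{j=0}^3 C(n, j) (q−1)^j.
  j = 0: C(11,0)·(3)^0 = 1·1 = 1.
  j = 1: C(11,1)·(3)^1 = 11·3 = 33.
  j = 2: C(11,2)·(3)^2 = 55·9 = 495.
  j = 3: C(11,3)·(3)^3 = 165·27 = 4455.
  V_q(n, t) = 1 + 33 + 495 + 4455 = 4984.
Step 2: q^n = 4^11 = 4194304.
Step 3: Hamming bound ⌊q^n / V_q(n,t)⌋ = ⌊4194304/4984⌋ = 841.
Step 4: Compare |C| = 1486 to 841: violated.
The claimed |C| lies above the Hamming bound, so no 4-ary code of length 11 with d ≥ 7 can have 1486 codewords.


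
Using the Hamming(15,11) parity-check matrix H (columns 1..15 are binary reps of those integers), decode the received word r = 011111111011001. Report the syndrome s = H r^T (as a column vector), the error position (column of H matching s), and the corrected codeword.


s = (1, 0, 0, 0)^T, error position = 8, corrected codeword c = 011111101011001

Compute s = H r^T mod 2 one row at a time:
  s_1 = 1 + 1 + 0 + 1 + 1 + 0 + 0 + 1 = 5 ≡ 1 (mod 2).
  s_2 = 1 + 1 + 1 + 1 + 1 + 0 + 0 + 1 = 6 ≡ 0 (mod 2).
  s_3 = 1 + 1 + 1 + 1 + 0 + 1 + 0 + 1 = 6 ≡ 0 (mod 2).
  s_4 = 0 + 1 + 1 + 1 + 1 + 1 + 0 + 1 = 6 ≡ 0 (mod 2).
s = (1, 0, 0, 0)^T — this equals column 8 of H (binary 1000), so error is at position 8.
Correct: flip bit 8 of r = 011111111011001 to get c = 011111101011001.


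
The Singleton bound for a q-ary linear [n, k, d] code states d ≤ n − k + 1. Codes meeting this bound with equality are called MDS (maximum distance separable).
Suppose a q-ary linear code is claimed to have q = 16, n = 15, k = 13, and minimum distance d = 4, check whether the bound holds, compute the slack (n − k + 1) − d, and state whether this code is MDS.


Singleton RHS = n − k + 1 = 3, slack = -1, bound violated (no such code; not MDS).

Singleton bound: d ≤ n − k + 1.
Here n = 15, k = 13, so n − k + 1 = 3.
Given d = 4, check d ≤ 3: NO.
Slack = (n − k + 1) − d = -1.
The slack is negative: d = 4 exceeds n − k + 1 = 3 by 1, so the Singleton bound is violated and no linear [15, 13, 4]_16 code can exist. In particular it is not MDS (MDS requires d = n − k + 1 exactly).
Description: the claimed parameters are [15, 13, 4]_16; such a code would be impossible (violates the Singleton bound).


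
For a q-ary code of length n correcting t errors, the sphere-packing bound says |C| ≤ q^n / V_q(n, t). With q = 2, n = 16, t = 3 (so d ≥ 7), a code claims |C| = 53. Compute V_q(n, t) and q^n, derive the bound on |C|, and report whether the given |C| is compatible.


V_q(n, t) = 697, q^n = 65536, Hamming bound = 94, |C| = 53 ≤ bound (satisfied).

Step 1: Compute V_q(n, t) = Σ_{j=0}^3 C(n, j) (q−1)^j.
  j = 0: C(16,0)·(1)^0 = 1·1 = 1.
  j = 1: C(16,1)·(1)^1 = 16·1 = 16.
  j = 2: C(16,2)·(1)^2 = 120·1 = 120.
  j = 3: C(16,3)·(1)^3 = 560·1 = 560.
  V_q(n, t) = 1 + 16 + 120 + 560 = 697.
Step 2: q^n = 2^16 = 65536.
Step 3: Hamming bound ⌊q^n / V_q(n,t)⌋ = ⌊65536/697⌋ = 94.
Step 4: Compare |C| = 53 to 94: satisfied.
The claimed |C| lies below the Hamming bound.


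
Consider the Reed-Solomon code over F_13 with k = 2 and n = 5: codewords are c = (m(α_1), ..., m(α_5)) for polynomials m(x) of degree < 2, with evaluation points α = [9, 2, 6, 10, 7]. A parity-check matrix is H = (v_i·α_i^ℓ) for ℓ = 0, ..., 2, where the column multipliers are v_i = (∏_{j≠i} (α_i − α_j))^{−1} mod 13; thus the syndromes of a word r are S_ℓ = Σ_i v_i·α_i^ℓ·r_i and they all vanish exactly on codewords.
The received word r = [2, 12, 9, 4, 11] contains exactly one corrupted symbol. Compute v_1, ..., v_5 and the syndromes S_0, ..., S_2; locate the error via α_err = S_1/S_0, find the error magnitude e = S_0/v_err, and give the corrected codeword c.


S = (12, 11, 9), error at position 2, error magnitude e = 11, c = [2, 1, 9, 4, 11].

Step 1: column multipliers v_i = (∏_{j≠i}(α_i − α_j))^{−1} mod 13.
  i = 1 (α = 9): (9−2)(9−6)(9−10)(9−7) = 7·3·(−1)·2 = −42 ≡ 10, so v_1 = 10^{−1} = 4 (mod 13).
  i = 2 (α = 2): (2−9)(2−6)(2−10)(2−7) = (−7)·(−4)·(−8)·(−5) = 1120 ≡ 2, so v_2 = 2^{−1} = 7 (mod 13).
  i = 3 (α = 6): (6−9)(6−2)(6−10)(6−7) = (−3)·4·(−4)·(−1) = −48 ≡ 4, so v_3 = 4^{−1} = 10 (mod 13).
  i = 4 (α = 10): (10−9)(10−2)(10−6)(10−7) = 1·8·4·3 = 96 ≡ 5, so v_4 = 5^{−1} = 8 (mod 13).
  i = 5 (α = 7): (7−9)(7−2)(7−6)(7−10) = (−2)·5·1·(−3) = 30 ≡ 4, so v_5 = 4^{−1} = 10 (mod 13).
  v = [4, 7, 10, 8, 10].
Step 2: syndromes of r = [2, 12, 9, 4, 11] (all sums mod 13).
  S_0 = Σ v_i r_i = 4·2 + 7·12 + 10·9 + 8·4 + 10·11 = 324 ≡ 12.
  S_1 = Σ v_i α_i r_i = 4·9·2 + 7·2·12 + 10·6·9 + 8·10·4 + 10·7·11 = 1870 ≡ 11.
  α_i^2 mod 13 = [3, 4, 10, 9, 10].
  S_2 = Σ v_i α_i^2 r_i = 4·3·2 + 7·4·12 + 10·10·9 + 8·9·4 + 10·10·11 = 2648 ≡ 9.
  S = (12, 11, 9) ≠ 0, so r is not a codeword (an error is present).
Step 3: locate the error. For a single error e at position i, S_ℓ = v_i·e·α_i^ℓ, so α_err = S_1/S_0.
  S_0^{−1} = 12^{−1} = 12 (mod 13), so α_err = 11·12 = 132 ≡ 2 = α_2. Error position i = 2.
  Consistency check: S_2/S_1 = 9·6 = 54 ≡ 2 = α_err ✓ (single-error assumption holds).
Step 4: error magnitude e = S_0/v_2 = S_0·∏_{j≠2}(α_2 − α_j) = 12·2 = 24 ≡ 11 (mod 13).
Step 5: correct position 2: c_2 = r_2 − e = 12 − 11 ≡ 1 (mod 13). Hence c = [2, 1, 9, 4, 11].
  Check: interpolating c through the α_i gives m(x) = 10 + 2·x (degree < 2) with m(α_i) = c_i for every i, so c is indeed a codeword.


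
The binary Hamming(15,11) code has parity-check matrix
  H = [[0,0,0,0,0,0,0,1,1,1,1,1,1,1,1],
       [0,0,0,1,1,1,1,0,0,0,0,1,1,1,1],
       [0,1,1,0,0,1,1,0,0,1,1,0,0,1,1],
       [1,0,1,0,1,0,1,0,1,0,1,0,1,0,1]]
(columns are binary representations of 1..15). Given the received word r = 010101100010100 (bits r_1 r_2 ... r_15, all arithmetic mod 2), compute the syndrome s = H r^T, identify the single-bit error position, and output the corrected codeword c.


s = (0, 0, 0, 1)^T, error position = 1, corrected codeword c = 110101100010100

Compute s = H r^T mod 2 one row at a time:
  s_1 = 0 + 0 + 0 + 1 + 0 + 1 + 0 + 0 = 2 ≡ 0 (mod 2).
  s_2 = 1 + 0 + 1 + 1 + 0 + 1 + 0 + 0 = 4 ≡ 0 (mod 2).
  s_3 = 1 + 0 + 1 + 1 + 0 + 1 + 0 + 0 = 4 ≡ 0 (mod 2).
  s_4 = 0 + 0 + 0 + 1 + 0 + 1 + 1 + 0 = 3 ≡ 1 (mod 2).
s = (0, 0, 0, 1)^T — this equals column 1 of H (binary 0001), so error is at position 1.
Correct: flip bit 1 of r = 010101100010100 to get c = 110101100010100.


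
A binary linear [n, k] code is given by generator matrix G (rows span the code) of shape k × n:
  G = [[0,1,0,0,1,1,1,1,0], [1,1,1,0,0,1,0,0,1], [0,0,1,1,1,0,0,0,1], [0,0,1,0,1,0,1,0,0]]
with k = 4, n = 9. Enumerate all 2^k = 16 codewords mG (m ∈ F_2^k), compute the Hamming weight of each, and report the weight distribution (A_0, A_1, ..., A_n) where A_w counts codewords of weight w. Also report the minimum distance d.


Weight distribution: A_0 = 1, A_3 = 3, A_4 = 3, A_5 = 4, A_6 = 4, A_7 = 1. Minimum distance d = 3.

Enumerate all 2^4 = 16 messages m ∈ F_2^4.
For each, compute codeword c = mG in F_2^9, then tally its weight.
  m = 0000 → c = 000000000, weight = 0.
  m = 1000 → c = 010011110, weight = 5.
  m = 0100 → c = 111001001, weight = 5.
  m = 1100 → c = 101010111, weight = 6.
  m = 0010 → c = 001110001, weight = 4.
  m = 1010 → c = 011101111, weight = 7.
  m = 0110 → c = 110111000, weight = 5.
  m = 1110 → c = 100100110, weight = 4.
  m = 0001 → c = 001010100, weight = 3.
  m = 1001 → c = 011001010, weight = 4.
  m = 0101 → c = 110011101, weight = 6.
  m = 1101 → c = 100000011, weight = 3.
  m = 0011 → c = 000100101, weight = 3.
  m = 1011 → c = 010111011, weight = 6.
  m = 0111 → c = 111101100, weight = 6.
  m = 1111 → c = 101110010, weight = 5.
Tally weights:
  weight 0: 1 codewords.
  weight 3: 3 codewords.
  weight 4: 3 codewords.
  weight 5: 4 codewords.
  weight 6: 4 codewords.
  weight 7: 1 codewords.
Minimum distance d = smallest w > 0 with A_w > 0 = 3.
Sanity: Σ A_w = 16 = 2^4 = 16 ✓.


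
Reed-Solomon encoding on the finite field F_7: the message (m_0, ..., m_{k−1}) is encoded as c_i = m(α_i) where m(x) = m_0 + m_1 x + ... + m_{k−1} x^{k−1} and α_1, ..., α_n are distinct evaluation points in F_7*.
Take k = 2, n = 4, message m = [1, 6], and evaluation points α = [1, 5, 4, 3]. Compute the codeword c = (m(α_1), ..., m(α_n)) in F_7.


c = [0, 3, 4, 5]

Message polynomial: m(x) = 1 + 6·x (mod 7).
For each evaluation point α_i, compute m(α_i) mod 7:
  α_1 = 1: Horner steps 6 → 0, so m(1) = 0.
  α_2 = 5: Horner steps 6 → 3, so m(5) = 3.
  α_3 = 4: Horner steps 6 → 4, so m(4) = 4.
  α_4 = 3: Horner steps 6 → 5, so m(3) = 5.
Codeword c = [0, 3, 4, 5] ∈ F_7^4.


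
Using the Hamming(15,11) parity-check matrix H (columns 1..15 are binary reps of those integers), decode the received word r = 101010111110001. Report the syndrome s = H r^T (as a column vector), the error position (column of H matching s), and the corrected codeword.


s = (1, 1, 1, 1)^T, error position = 15, corrected codeword c = 101010111110000

Compute s = H r^T mod 2 one row at a time:
  s_1 = 1 + 1 + 1 + 1 + 0 + 0 + 0 + 1 = 5 ≡ 1 (mod 2).
  s_2 = 0 + 1 + 0 + 1 + 0 + 0 + 0 + 1 = 3 ≡ 1 (mod 2).
  s_3 = 0 + 1 + 0 + 1 + 1 + 1 + 0 + 1 = 5 ≡ 1 (mod 2).
  s_4 = 1 + 1 + 1 + 1 + 1 + 1 + 0 + 1 = 7 ≡ 1 (mod 2).
s = (1, 1, 1, 1)^T — this equals column 15 of H (binary 1111), so error is at position 15.
Correct: flip bit 15 of r = 101010111110001 to get c = 101010111110000.


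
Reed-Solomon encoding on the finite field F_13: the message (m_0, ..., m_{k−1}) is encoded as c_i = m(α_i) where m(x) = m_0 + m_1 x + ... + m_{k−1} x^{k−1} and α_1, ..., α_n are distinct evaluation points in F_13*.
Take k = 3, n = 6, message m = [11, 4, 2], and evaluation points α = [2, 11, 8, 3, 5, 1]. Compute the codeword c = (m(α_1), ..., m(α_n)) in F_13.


c = [1, 11, 2, 2, 3, 4]

Message polynomial: m(x) = 11 + 4·x + 2·x^2 (mod 13).
For each evaluation point α_i, compute m(α_i) mod 13:
  α_1 = 2: Horner steps 2 → 8 → 1, so m(2) = 1.
  α_2 = 11: Horner steps 2 → 0 → 11, so m(11) = 11.
  α_3 = 8: Horner steps 2 → 7 → 2, so m(8) = 2.
  α_4 = 3: Horner steps 2 → 10 → 2, so m(3) = 2.
  α_5 = 5: Horner steps 2 → 1 → 3, so m(5) = 3.
  α_6 = 1: Horner steps 2 → 6 → 4, so m(1) = 4.
Codeword c = [1, 11, 2, 2, 3, 4] ∈ F_13^6.


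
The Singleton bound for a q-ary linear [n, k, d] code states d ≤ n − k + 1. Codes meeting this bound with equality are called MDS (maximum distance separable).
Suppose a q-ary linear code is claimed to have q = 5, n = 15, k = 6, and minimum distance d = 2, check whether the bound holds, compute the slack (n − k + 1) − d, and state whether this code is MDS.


Singleton RHS = n − k + 1 = 10, slack = 8, bound satisfied, not MDS.

Singleton bound: d ≤ n − k + 1.
Here n = 15, k = 6, so n − k + 1 = 10.
Given d = 2, check d ≤ 10: YES.
Slack = (n − k + 1) − d = 8.
The code is NOT MDS (slack = 8 > 0).
Description: the claimed parameters are [15, 6, 2]_5; such a code would be non-MDS.


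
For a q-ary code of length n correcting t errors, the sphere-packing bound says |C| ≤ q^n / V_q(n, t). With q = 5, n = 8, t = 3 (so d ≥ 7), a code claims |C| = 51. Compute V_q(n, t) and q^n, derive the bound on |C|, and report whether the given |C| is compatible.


V_q(n, t) = 4065, q^n = 390625, Hamming bound = 96, |C| = 51 ≤ bound (satisfied).

Step 1: Compute V_q(n, t) = Σ_{j=0}^3 C(n, j) (q−1)^j.
  j = 0: C(8,0)·(4)^0 = 1·1 = 1.
  j = 1: C(8,1)·(4)^1 = 8·4 = 32.
  j = 2: C(8,2)·(4)^2 = 28·16 = 448.
  j = 3: C(8,3)·(4)^3 = 56·64 = 3584.
  V_q(n, t) = 1 + 32 + 448 + 3584 = 4065.
Step 2: q^n = 5^8 = 390625.
Step 3: Hamming bound ⌊q^n / V_q(n,t)⌋ = ⌊390625/4065⌋ = 96.
Step 4: Compare |C| = 51 to 96: satisfied.
The claimed |C| lies below the Hamming bound.


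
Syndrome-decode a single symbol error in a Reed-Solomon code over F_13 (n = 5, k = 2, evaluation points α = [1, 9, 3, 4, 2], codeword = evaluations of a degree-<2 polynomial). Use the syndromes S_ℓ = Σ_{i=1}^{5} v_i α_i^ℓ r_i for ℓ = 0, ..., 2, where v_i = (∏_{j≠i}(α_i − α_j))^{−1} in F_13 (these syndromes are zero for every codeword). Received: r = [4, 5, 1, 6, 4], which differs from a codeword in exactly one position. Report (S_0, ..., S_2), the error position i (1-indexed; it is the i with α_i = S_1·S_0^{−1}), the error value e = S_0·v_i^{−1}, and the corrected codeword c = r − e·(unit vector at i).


S = (5, 10, 7), error at position 5, error magnitude e = 8, c = [4, 5, 1, 6, 9].

Step 1: column multipliers v_i = (∏_{j≠i}(α_i − α_j))^{−1} mod 13.
  i = 1 (α = 1): (1−9)(1−3)(1−4)(1−2) = (−8)·(−2)·(−3)·(−1) = 48 ≡ 9, so v_1 = 9^{−1} = 3 (mod 13).
  i = 2 (α = 9): (9−1)(9−3)(9−4)(9−2) = 8·6·5·7 = 1680 ≡ 3, so v_2 = 3^{−1} = 9 (mod 13).
  i = 3 (α = 3): (3−1)(3−9)(3−4)(3−2) = 2·(−6)·(−1)·1 = 12 ≡ 12, so v_3 = 12^{−1} = 12 (mod 13).
  i = 4 (α = 4): (4−1)(4−9)(4−3)(4−2) = 3·(−5)·1·2 = −30 ≡ 9, so v_4 = 9^{−1} = 3 (mod 13).
  i = 5 (α = 2): (2−1)(2−9)(2−3)(2−4) = 1·(−7)·(−1)·(−2) = −14 ≡ 12, so v_5 = 12^{−1} = 12 (mod 13).
  v = [3, 9, 12, 3, 12].
Step 2: syndromes of r = [4, 5, 1, 6, 4] (all sums mod 13).
  S_0 = Σ v_i r_i = 3·4 + 9·5 + 12·1 + 3·6 + 12·4 = 135 ≡ 5.
  S_1 = Σ v_i α_i r_i = 3·1·4 + 9·9·5 + 12·3·1 + 3·4·6 + 12·2·4 = 621 ≡ 10.
  α_i^2 mod 13 = [1, 3, 9, 3, 4].
  S_2 = Σ v_i α_i^2 r_i = 3·1·4 + 9·3·5 + 12·9·1 + 3·3·6 + 12·4·4 = 501 ≡ 7.
  S = (5, 10, 7) ≠ 0, so r is not a codeword (an error is present).
Step 3: locate the error. For a single error e at position i, S_ℓ = v_i·e·α_i^ℓ, so α_err = S_1/S_0.
  S_0^{−1} = 5^{−1} = 8 (mod 13), so α_err = 10·8 = 80 ≡ 2 = α_5. Error position i = 5.
  Consistency check: S_2/S_1 = 7·4 = 28 ≡ 2 = α_err ✓ (single-error assumption holds).
Step 4: error magnitude e = S_0/v_5 = S_0·∏_{j≠5}(α_5 − α_j) = 5·12 = 60 ≡ 8 (mod 13).
Step 5: correct position 5: c_5 = r_5 − e = 4 − 8 ≡ 9 (mod 13). Hence c = [4, 5, 1, 6, 9].
  Check: interpolating c through the α_i gives m(x) = 12 + 5·x (degree < 2) with m(α_i) = c_i for every i, so c is indeed a codeword.


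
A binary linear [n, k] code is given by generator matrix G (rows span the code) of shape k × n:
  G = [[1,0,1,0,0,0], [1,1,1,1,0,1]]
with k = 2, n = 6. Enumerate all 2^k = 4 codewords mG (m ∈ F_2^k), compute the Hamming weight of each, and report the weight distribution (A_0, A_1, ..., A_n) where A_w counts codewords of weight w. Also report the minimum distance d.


Weight distribution: A_0 = 1, A_2 = 1, A_3 = 1, A_5 = 1. Minimum distance d = 2.

Enumerate all 2^2 = 4 messages m ∈ F_2^2.
For each, compute codeword c = mG in F_2^6, then tally its weight.
  m = 00 → c = 000000, weight = 0.
  m = 10 → c = 101000, weight = 2.
  m = 01 → c = 111101, weight = 5.
  m = 11 → c = 010101, weight = 3.
Tally weights:
  weight 0: 1 codewords.
  weight 2: 1 codewords.
  weight 3: 1 codewords.
  weight 5: 1 codewords.
Minimum distance d = smallest w > 0 with A_w > 0 = 2.
Sanity: Σ A_w = 4 = 2^2 = 4 ✓.


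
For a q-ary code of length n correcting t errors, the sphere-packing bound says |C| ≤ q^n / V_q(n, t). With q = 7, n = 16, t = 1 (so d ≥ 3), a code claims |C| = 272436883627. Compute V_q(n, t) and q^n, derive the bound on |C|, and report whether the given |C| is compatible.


V_q(n, t) = 97, q^n = 33232930569601, Hamming bound = 342607531645, |C| = 272436883627 ≤ bound (satisfied).

Step 1: Compute V_q(n, t) = Σ_{j=0}^1 C(n, j) (q−1)^j.
  j = 0: C(16,0)·(6)^0 = 1·1 = 1.
  j = 1: C(16,1)·(6)^1 = 16·6 = 96.
  V_q(n, t) = 1 + 96 = 97.
Step 2: q^n = 7^16 = 33232930569601.
Step 3: Hamming bound ⌊q^n / V_q(n,t)⌋ = ⌊33232930569601/97⌋ = 342607531645.
Step 4: Compare |C| = 272436883627 to 342607531645: satisfied.
The claimed |C| lies below the Hamming bound.


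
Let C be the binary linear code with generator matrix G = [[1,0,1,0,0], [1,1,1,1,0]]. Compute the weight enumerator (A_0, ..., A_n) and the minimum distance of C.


Weight distribution: A_0 = 1, A_2 = 2, A_4 = 1. Minimum distance d = 2.

Enumerate all 2^2 = 4 messages m ∈ F_2^2.
For each, compute codeword c = mG in F_2^5, then tally its weight.
  m = 00 → c = 00000, weight = 0.
  m = 10 → c = 10100, weight = 2.
  m = 01 → c = 11110, weight = 4.
  m = 11 → c = 01010, weight = 2.
Tally weights:
  weight 0: 1 codewords.
  weight 2: 2 codewords.
  weight 4: 1 codewords.
Minimum distance d = smallest w > 0 with A_w > 0 = 2.
Sanity: Σ A_w = 4 = 2^2 = 4 ✓.


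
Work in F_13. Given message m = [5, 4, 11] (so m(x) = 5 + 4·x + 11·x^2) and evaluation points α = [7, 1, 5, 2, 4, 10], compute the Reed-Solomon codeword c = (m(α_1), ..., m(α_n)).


c = [0, 7, 1, 5, 2, 1]

Message polynomial: m(x) = 5 + 4·x + 11·x^2 (mod 13).
For each evaluation point α_i, compute m(α_i) mod 13:
  α_1 = 7: Horner steps 11 → 3 → 0, so m(7) = 0.
  α_2 = 1: Horner steps 11 → 2 → 7, so m(1) = 7.
  α_3 = 5: Horner steps 11 → 7 → 1, so m(5) = 1.
  α_4 = 2: Horner steps 11 → 0 → 5, so m(2) = 5.
  α_5 = 4: Horner steps 11 → 9 → 2, so m(4) = 2.
  α_6 = 10: Horner steps 11 → 10 → 1, so m(10) = 1.
Codeword c = [0, 7, 1, 5, 2, 1] ∈ F_13^6.


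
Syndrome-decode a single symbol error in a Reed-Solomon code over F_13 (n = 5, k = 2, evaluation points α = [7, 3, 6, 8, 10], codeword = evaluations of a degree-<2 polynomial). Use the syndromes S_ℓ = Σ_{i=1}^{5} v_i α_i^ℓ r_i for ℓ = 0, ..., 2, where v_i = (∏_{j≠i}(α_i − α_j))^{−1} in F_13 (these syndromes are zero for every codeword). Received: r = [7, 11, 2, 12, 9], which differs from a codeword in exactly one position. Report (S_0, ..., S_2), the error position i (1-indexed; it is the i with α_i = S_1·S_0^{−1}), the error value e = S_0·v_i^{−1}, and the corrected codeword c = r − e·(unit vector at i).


S = (6, 5, 2), error at position 2, error magnitude e = 11, c = [7, 0, 2, 12, 9].

Step 1: column multipliers v_i = (∏_{j≠i}(α_i − α_j))^{−1} mod 13.
  i = 1 (α = 7): (7−3)(7−6)(7−8)(7−10) = 4·1·(−1)·(−3) = 12 ≡ 12, so v_1 = 12^{−1} = 12 (mod 13).
  i = 2 (α = 3): (3−7)(3−6)(3−8)(3−10) = (−4)·(−3)·(−5)·(−7) = 420 ≡ 4, so v_2 = 4^{−1} = 10 (mod 13).
  i = 3 (α = 6): (6−7)(6−3)(6−8)(6−10) = (−1)·3·(−2)·(−4) = −24 ≡ 2, so v_3 = 2^{−1} = 7 (mod 13).
  i = 4 (α = 8): (8−7)(8−3)(8−6)(8−10) = 1·5·2·(−2) = −20 ≡ 6, so v_4 = 6^{−1} = 11 (mod 13).
  i = 5 (α = 10): (10−7)(10−3)(10−6)(10−8) = 3·7·4·2 = 168 ≡ 12, so v_5 = 12^{−1} = 12 (mod 13).
  v = [12, 10, 7, 11, 12].
Step 2: syndromes of r = [7, 11, 2, 12, 9] (all sums mod 13).
  S_0 = Σ v_i r_i = 12·7 + 10·11 + 7·2 + 11·12 + 12·9 = 448 ≡ 6.
  S_1 = Σ v_i α_i r_i = 12·7·7 + 10·3·11 + 7·6·2 + 11·8·12 + 12·10·9 = 3138 ≡ 5.
  α_i^2 mod 13 = [10, 9, 10, 12, 9].
  S_2 = Σ v_i α_i^2 r_i = 12·10·7 + 10·9·11 + 7·10·2 + 11·12·12 + 12·9·9 = 4526 ≡ 2.
  S = (6, 5, 2) ≠ 0, so r is not a codeword (an error is present).
Step 3: locate the error. For a single error e at position i, S_ℓ = v_i·e·α_i^ℓ, so α_err = S_1/S_0.
  S_0^{−1} = 6^{−1} = 11 (mod 13), so α_err = 5·11 = 55 ≡ 3 = α_2. Error position i = 2.
  Consistency check: S_2/S_1 = 2·8 = 16 ≡ 3 = α_err ✓ (single-error assumption holds).
Step 4: error magnitude e = S_0/v_2 = S_0·∏_{j≠2}(α_2 − α_j) = 6·4 = 24 ≡ 11 (mod 13).
Step 5: correct position 2: c_2 = r_2 − e = 11 − 11 ≡ 0 (mod 13). Hence c = [7, 0, 2, 12, 9].
  Check: interpolating c through the α_i gives m(x) = 11 + 5·x (degree < 2) with m(α_i) = c_i for every i, so c is indeed a codeword.


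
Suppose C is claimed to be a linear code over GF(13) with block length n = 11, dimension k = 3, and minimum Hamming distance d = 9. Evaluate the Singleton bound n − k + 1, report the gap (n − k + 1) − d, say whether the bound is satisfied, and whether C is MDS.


Singleton RHS = n − k + 1 = 9, slack = 0, bound satisfied, MDS.

Singleton bound: d ≤ n − k + 1.
Here n = 11, k = 3, so n − k + 1 = 9.
Given d = 9, check d ≤ 9: YES.
Slack = (n − k + 1) − d = 0.
The code is MDS (slack = 0).
Description: the claimed parameters are [11, 3, 9]_13; such a code would be MDS (meets Singleton bound).


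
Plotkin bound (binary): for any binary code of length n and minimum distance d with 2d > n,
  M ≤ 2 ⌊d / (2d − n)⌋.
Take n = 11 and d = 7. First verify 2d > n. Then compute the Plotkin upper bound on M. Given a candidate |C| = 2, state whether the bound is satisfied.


Plotkin bound M ≤ 4; given |C| = 2 ≤ bound (satisfied).

Check applicability: 2d = 14, n = 11.
2d − n = 3 > 0, so Plotkin applies.
Compute d/(2d−n) = 7/3 ≈ 2.3333.
⌊d/(2d−n)⌋ = 2.
Plotkin bound: M ≤ 2·2 = 4.
Given |C| = 2, check: satisfied.
This |C| is below the Plotkin bound.


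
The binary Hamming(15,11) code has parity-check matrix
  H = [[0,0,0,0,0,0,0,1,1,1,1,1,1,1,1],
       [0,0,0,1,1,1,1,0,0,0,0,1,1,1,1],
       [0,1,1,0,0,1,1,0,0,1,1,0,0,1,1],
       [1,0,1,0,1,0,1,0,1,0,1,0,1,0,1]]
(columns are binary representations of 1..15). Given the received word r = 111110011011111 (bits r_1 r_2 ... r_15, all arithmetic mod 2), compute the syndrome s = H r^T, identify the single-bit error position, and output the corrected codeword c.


s = (1, 0, 1, 1)^T, error position = 11, corrected codeword c = 111110011001111

Compute s = H r^T mod 2 one row at a time:
  s_1 = 1 + 1 + 0 + 1 + 1 + 1 + 1 + 1 = 7 ≡ 1 (mod 2).
  s_2 = 1 + 1 + 0 + 0 + 1 + 1 + 1 + 1 = 6 ≡ 0 (mod 2).
  s_3 = 1 + 1 + 0 + 0 + 0 + 1 + 1 + 1 = 5 ≡ 1 (mod 2).
  s_4 = 1 + 1 + 1 + 0 + 1 + 1 + 1 + 1 = 7 ≡ 1 (mod 2).
s = (1, 0, 1, 1)^T — this equals column 11 of H (binary 1011), so error is at position 11.
Correct: flip bit 11 of r = 111110011011111 to get c = 111110011001111.
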